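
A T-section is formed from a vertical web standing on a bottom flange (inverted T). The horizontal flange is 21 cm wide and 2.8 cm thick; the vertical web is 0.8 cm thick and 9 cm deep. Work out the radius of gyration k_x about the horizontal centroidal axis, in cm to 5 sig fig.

k_x ≈ 2.1683 cm

Split into non-overlapping primitives; take the origin at the lower-left of the bounding box.
Flange: 21 × 2.8, A = 58.8 cm², y = 1.4 cm, Ī = 38.416 cm⁴.
Web: 0.8 × 9, A = 7.2 cm², y = 7.3 cm, Ī = 48.6 cm⁴.
Centroid: ȳ = ΣA·y / ΣA = 2.043636 cm.
Transfer each piece to the horizontal centroidal axis using Ī + A·d² with d = y − 2.043636:
  flange: d = -0.6436364 cm → contributes +62.77494 cm⁴
  web: d = 5.256364 cm → contributes +247.5314 cm⁴
Total I = 310.3063 cm⁴.
Radius of gyration: k = √(I/A) = √(310.3063 / 66) = 2.16832 cm.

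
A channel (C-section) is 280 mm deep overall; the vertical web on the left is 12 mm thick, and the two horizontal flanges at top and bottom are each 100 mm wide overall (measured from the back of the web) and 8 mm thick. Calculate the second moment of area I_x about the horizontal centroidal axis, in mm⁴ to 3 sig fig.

Break the section into simple shapes (no overlaps), measuring from the bottom-left corner of the bounding box.
Web: 12 × 280, A = 3 360 mm², y = 140 mm, Ī = 21 952 000 mm⁴.
Top flange (beyond web): 88 × 8, A = 704 mm², y = 276 mm, Ī = 3754.7 mm⁴.
Bottom flange (beyond web): 88 × 8, A = 704 mm², y = 4 mm, Ī = 3754.7 mm⁴.
By symmetry the centroid is at mid-height, ȳ = 140 mm.
Transfer each piece to the horizontal centroidal axis using Ī + A·d² with d = y − 140:
  web: d = 0 mm → contributes +21 952 000 mm⁴
  top flange (beyond web): d = 136 mm → contributes +13 024 939 mm⁴
  bottom flange (beyond web): d = -136 mm → contributes +13 024 939 mm⁴
Total I = 48 001 877 mm⁴.

I_x ≈ 4.80 × 10⁷ mm⁴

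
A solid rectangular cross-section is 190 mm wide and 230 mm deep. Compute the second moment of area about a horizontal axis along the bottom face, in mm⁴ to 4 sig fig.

I_base ≈ 7.706 × 10⁸ mm⁴

The section: 190 × 230, A = 43 700 mm², y = 115 mm, Ī = 192 644 167 mm⁴.
Transfer it to the bottom edge using Ī + A·d² with d = y − 0:
  the section: d = 115 mm → contributes +770 576 667 mm⁴
Total I = 770 576 667 mm⁴.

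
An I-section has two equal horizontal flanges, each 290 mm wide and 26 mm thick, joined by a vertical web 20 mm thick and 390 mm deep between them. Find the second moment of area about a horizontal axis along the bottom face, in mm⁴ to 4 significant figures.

Treat the section as a set of non-overlapping primitives; coordinates are from the bounding-box lower-left.
Bottom flange: 290 × 26, A = 7 540 mm², y = 13 mm, Ī = 424 753 mm⁴.
Web: 20 × 390, A = 7 800 mm², y = 221 mm, Ī = 98 865 000 mm⁴.
Top flange: 290 × 26, A = 7 540 mm², y = 429 mm, Ī = 424 753 mm⁴.
Transfer each piece to the base of the section using Ī + A·d² with d = y − 0:
  bottom flange: d = 13 mm → contributes +1 699 013 mm⁴
  web: d = 221 mm → contributes +479 824 800 mm⁴
  top flange: d = 429 mm → contributes +1 388 093 893 mm⁴
Total I = 1 869 617 707 mm⁴.

I_base ≈ 1.870 × 10⁹ mm⁴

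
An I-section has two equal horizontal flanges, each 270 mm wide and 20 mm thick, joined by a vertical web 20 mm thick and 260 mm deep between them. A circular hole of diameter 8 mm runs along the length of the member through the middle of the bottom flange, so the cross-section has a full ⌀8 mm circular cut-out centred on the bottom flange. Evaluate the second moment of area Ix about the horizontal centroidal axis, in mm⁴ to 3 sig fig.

Treat the section as a set of non-overlapping primitives; coordinates are from the bounding-box lower-left.
Bottom flange: 270 × 20, A = 5 400 mm², y = 10 mm, Ī = 180 000 mm⁴.
Web: 20 × 260, A = 5 200 mm², y = 150 mm, Ī = 29 293 333 mm⁴.
Top flange: 270 × 20, A = 5 400 mm², y = 290 mm, Ī = 180 000 mm⁴.
Hole (subtracted): ⌀8, A = 50.265 mm², y = 10 mm, Ī = 201.06 mm⁴.
Centroid: ȳ = ΣA·y / ΣA = 150.44 mm.
Transfer each piece to the horizontal centroidal axis using Ī + A·d² with d = y − 150.44:
  bottom flange: d = -140.44 mm → contributes +106 688 159 mm⁴
  web: d = -0.44121 mm → contributes +29 294 346 mm⁴
  top flange: d = 139.56 mm → contributes +105 353 943 mm⁴
  hole: d = -140.44 mm → contributes −991 624 mm⁴
Total I = 240 344 824 mm⁴.

Ix ≈ 2.40 × 10⁸ mm⁴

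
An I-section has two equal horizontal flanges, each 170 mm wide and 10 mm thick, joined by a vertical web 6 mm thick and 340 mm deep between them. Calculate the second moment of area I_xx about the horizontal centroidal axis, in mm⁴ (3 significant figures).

I_xx ≈ 1.24 × 10⁸ mm⁴

Decompose the section into non-overlapping parts with the origin at the bottom-left of its bounding rectangle.
Bottom flange: 170 × 10, A = 1 700 mm², y = 5 mm, Ī = 14 167 mm⁴.
Web: 6 × 340, A = 2 040 mm², y = 180 mm, Ī = 19 652 000 mm⁴.
Top flange: 170 × 10, A = 1 700 mm², y = 355 mm, Ī = 14 167 mm⁴.
By symmetry the centroid is at mid-height, ȳ = 180 mm.
Transfer each piece to the horizontal centroidal axis using Ī + A·d² with d = y − 180:
  bottom flange: d = -175 mm → contributes +52 076 667 mm⁴
  web: d = 0 mm → contributes +19 652 000 mm⁴
  top flange: d = 175 mm → contributes +52 076 667 mm⁴
Total I = 123 805 333 mm⁴.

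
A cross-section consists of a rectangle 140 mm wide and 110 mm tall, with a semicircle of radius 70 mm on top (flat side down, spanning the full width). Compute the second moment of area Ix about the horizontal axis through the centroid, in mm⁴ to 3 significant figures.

Split into non-overlapping primitives; take the origin at the lower-left of the bounding box.
Rectangular body: 140 × 110, A = 15 400 mm², y = 55 mm, Ī = 15 528 333 mm⁴.
Semicircular cap: semicircle r = 70, A = 7696.9 mm², y = 139.71 mm, Ī = 2 635 265 mm⁴.
Centroid: ȳ = ΣA·y / ΣA = 83.229 mm.
Transfer each piece to the horizontal axis through the centroid using Ī + A·d² with d = y − 83.229:
  rectangular body: d = -28.229 mm → contributes +27 799 998 mm⁴
  semicircular cap: d = 56.48 mm → contributes +27 188 473 mm⁴
Total I = 54 988 471 mm⁴.

Ix ≈ 5.50 × 10⁷ mm⁴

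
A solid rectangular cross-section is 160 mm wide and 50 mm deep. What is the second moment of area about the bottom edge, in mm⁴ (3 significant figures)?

The section: 160 × 50, A = 8 000 mm², y = 25 mm, Ī = 1 666 667 mm⁴.
Transfer it to the base of the section using Ī + A·d² with d = y − 0:
  the section: d = 25 mm → contributes +6 666 667 mm⁴
Total I = 6 666 667 mm⁴.

I_base ≈ 6.67 × 10⁶ mm⁴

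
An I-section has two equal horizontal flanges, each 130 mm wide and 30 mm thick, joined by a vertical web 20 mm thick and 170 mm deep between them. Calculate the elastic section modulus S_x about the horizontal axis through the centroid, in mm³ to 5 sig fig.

S_x ≈ 7.5455 × 10⁵ mm³

Treat the section as a set of non-overlapping primitives; coordinates are from the bounding-box lower-left.
Bottom flange: 130 × 30, A = 3 900 mm², y = 15 mm, Ī = 292 500 mm⁴.
Web: 20 × 170, A = 3 400 mm², y = 115 mm, Ī = 8 188 333 mm⁴.
Top flange: 130 × 30, A = 3 900 mm², y = 215 mm, Ī = 292 500 mm⁴.
By symmetry the centroid is at mid-height, ȳ = 115 mm.
Transfer each piece to the horizontal axis through the centroid using Ī + A·d² with d = y − 115:
  bottom flange: d = -100 mm → contributes +39 292 500 mm⁴
  web: d = 0 mm → contributes +8 188 333 mm⁴
  top flange: d = 100 mm → contributes +39 292 500 mm⁴
Total I = 86 773 333 mm⁴.
Extreme fibre distance c = 115 mm; S = I/c = 754550.7 mm³.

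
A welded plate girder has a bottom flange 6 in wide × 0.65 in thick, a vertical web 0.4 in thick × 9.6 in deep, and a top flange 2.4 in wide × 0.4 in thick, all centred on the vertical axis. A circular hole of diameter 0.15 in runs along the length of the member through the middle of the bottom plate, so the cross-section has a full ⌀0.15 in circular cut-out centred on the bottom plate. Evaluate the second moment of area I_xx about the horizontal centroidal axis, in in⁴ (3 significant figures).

I_xx ≈ 129 in⁴

Treat the section as a set of non-overlapping primitives; coordinates are from the bounding-box lower-left.
Bottom plate: 6 × 0.65, A = 3.9 in², y = 0.325 in, Ī = 0.13731 in⁴.
Web plate: 0.4 × 9.6, A = 3.84 in², y = 5.45 in, Ī = 29.491 in⁴.
Top plate: 2.4 × 0.4, A = 0.96 in², y = 10.45 in, Ī = 0.0128 in⁴.
Hole (subtracted): ⌀0.15, A = 0.017671 in², y = 0.325 in, Ī = 0.00002485 in⁴.
Centroid: ȳ = ΣA·y / ΣA = 3.7112 in.
Transfer each piece to the horizontal centroidal axis using Ī + A·d² with d = y − 3.7112:
  bottom plate: d = -3.3862 in → contributes +44.856 in⁴
  web plate: d = 1.7388 in → contributes +41.101 in⁴
  top plate: d = 6.7388 in → contributes +43.608 in⁴
  hole: d = -3.3862 in → contributes −0.20265 in⁴
Total I = 129.36 in⁴.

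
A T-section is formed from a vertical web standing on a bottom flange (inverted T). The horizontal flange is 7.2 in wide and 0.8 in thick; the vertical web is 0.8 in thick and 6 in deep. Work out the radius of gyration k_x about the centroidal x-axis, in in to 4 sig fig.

k_x ≈ 2.064 in

Split into non-overlapping primitives; take the origin at the lower-left of the bounding box.
Flange: 7.2 × 0.8, A = 5.76 in², y = 0.4 in, Ī = 0.3072 in⁴.
Web: 0.8 × 6, A = 4.8 in², y = 3.8 in, Ī = 14.4 in⁴.
Centroid: ȳ = ΣA·y / ΣA = 1.94545 in.
Transfer each piece to the centroidal x-axis using Ī + A·d² with d = y − 1.94545:
  flange: d = -1.54545 in → contributes +14.0646 in⁴
  web: d = 1.85455 in → contributes +30.9088 in⁴
Total I = 44.9734 in⁴.
Radius of gyration: k = √(I/A) = √(44.9734 / 10.56) = 2.0637 in.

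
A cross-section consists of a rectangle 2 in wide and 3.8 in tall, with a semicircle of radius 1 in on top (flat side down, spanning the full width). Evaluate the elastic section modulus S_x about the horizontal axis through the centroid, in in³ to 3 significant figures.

Treat the section as a set of non-overlapping primitives; coordinates are from the bounding-box lower-left.
Rectangular body: 2 × 3.8, A = 7.6 in², y = 1.9 in, Ī = 9.1453 in⁴.
Semicircular cap: semicircle r = 1, A = 1.5708 in², y = 4.2244 in, Ī = 0.10976 in⁴.
Centroid: ȳ = ΣA·y / ΣA = 2.2981 in.
Transfer each piece to the horizontal axis through the centroid using Ī + A·d² with d = y − 2.2981:
  rectangular body: d = -0.39813 in → contributes +10.35 in⁴
  semicircular cap: d = 1.9263 in → contributes +5.9383 in⁴
Total I = 16.288 in⁴.
Extreme fibre distance c = 2.5019 in; S = I/c = 6.5105 in³.

S_x ≈ 6.51 in³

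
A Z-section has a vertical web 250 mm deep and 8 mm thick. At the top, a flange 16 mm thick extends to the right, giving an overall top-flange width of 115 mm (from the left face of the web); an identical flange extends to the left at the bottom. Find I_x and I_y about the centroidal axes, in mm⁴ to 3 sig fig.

Break the section into simple shapes (no overlaps), measuring from the bottom-left corner of the bounding box.
Web: 8 × 250, A = 2 000 mm², y = 125 mm, Ī = 10 416 667 mm⁴.
Top flange (beyond web): 107 × 16, A = 1 712 mm², y = 242 mm, Ī = 36 523 mm⁴.
Bottom flange (beyond web): 107 × 16, A = 1 712 mm², y = 8 mm, Ī = 36 523 mm⁴.
Centroid: ȳ = ΣA·y / ΣA = 125 mm.
Transfer each piece to the centroidal x-axis using Ī + A·d² with d = y − 125:
  web: d = 0 mm → contributes +10 416 667 mm⁴
  top flange (beyond web): d = 117 mm → contributes +23 472 091 mm⁴
  bottom flange (beyond web): d = -117 mm → contributes +23 472 091 mm⁴
Total I = 57 360 848 mm⁴.
For the y-axis: x̄ = 111 mm.
Repeating about the centroidal y-axis gives I_y = 14 598 048 mm⁴.

I_x ≈ 5.74 × 10⁷ mm⁴, I_y ≈ 1.46 × 10⁷ mm⁴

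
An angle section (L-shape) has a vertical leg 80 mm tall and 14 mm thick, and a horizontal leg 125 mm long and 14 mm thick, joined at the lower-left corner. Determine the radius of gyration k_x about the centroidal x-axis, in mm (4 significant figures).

k_x ≈ 22.31 mm

Split into non-overlapping primitives; take the origin at the lower-left of the bounding box.
Vertical leg: 14 × 80, A = 1 120 mm², y = 40 mm, Ī = 597 333 mm⁴.
Horizontal leg (remainder): 111 × 14, A = 1 554 mm², y = 7 mm, Ī = 25 382 mm⁴.
Centroid: ȳ = ΣA·y / ΣA = 20.822 mm.
Transfer each piece to the centroidal x-axis using Ī + A·d² with d = y − 20.822:
  vertical leg: d = 19.178 mm → contributes +1 009 265 mm⁴
  horizontal leg (remainder): d = -13.822 mm → contributes +322 270 mm⁴
Total I = 1 331 535 mm⁴.
Radius of gyration: k = √(I/A) = √(1 331 535 / 2 674) = 22.3149 mm.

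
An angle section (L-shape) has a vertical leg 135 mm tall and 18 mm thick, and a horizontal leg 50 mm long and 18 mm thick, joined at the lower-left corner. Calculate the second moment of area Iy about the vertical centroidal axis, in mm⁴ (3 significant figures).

Iy ≈ 4.06 × 10⁵ mm⁴

Break the section into simple shapes (no overlaps), measuring from the bottom-left corner of the bounding box.
Vertical leg: 18 × 135, A = 2 430 mm², x = 9 mm, Ī = 65 610 mm⁴.
Horizontal leg (remainder): 32 × 18, A = 576 mm², x = 34 mm, Ī = 49 152 mm⁴.
Centroid: x̄ = ΣA·x / ΣA = 13.79 mm.
Transfer each piece to the vertical centroidal axis using Ī + A·d² with d = x − 13.79:
  vertical leg: d = -4.7904 mm → contributes +121 374 mm⁴
  horizontal leg (remainder): d = 20.21 mm → contributes +284 406 mm⁴
Total I = 405 780 mm⁴.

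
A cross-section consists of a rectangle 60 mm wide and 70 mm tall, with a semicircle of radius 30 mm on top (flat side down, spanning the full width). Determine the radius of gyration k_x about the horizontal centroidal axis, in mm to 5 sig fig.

k_x ≈ 27.397 mm

Decompose the section into non-overlapping parts with the origin at the bottom-left of its bounding rectangle.
Rectangular body: 60 × 70, A = 4 200 mm², y = 35 mm, Ī = 1 715 000 mm⁴.
Semicircular cap: semicircle r = 30, A = 1413.717 mm², y = 82.7324 mm, Ī = 88903.14 mm⁴.
Centroid: ȳ = ΣA·y / ΣA = 47.02057 mm.
Transfer each piece to the horizontal centroidal axis using Ī + A·d² with d = y − 47.02057:
  rectangular body: d = -12.02057 mm → contributes +2 321 875 mm⁴
  semicircular cap: d = 35.71182 mm → contributes +1 891 865 mm⁴
Total I = 4 213 740 mm⁴.
Radius of gyration: k = √(I/A) = √(4 213 740 / 5613.717) = 27.39735 mm.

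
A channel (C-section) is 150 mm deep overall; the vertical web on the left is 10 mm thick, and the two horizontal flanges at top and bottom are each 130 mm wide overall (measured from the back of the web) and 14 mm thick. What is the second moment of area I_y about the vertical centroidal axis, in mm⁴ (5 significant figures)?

I_y ≈ 8.4260 × 10⁶ mm⁴

Split into non-overlapping primitives; take the origin at the lower-left of the bounding box.
Web: 10 × 150, A = 1 500 mm², x = 5 mm, Ī = 12 500 mm⁴.
Top flange (beyond web): 120 × 14, A = 1 680 mm², x = 70 mm, Ī = 2 016 000 mm⁴.
Bottom flange (beyond web): 120 × 14, A = 1 680 mm², x = 70 mm, Ī = 2 016 000 mm⁴.
Centroid: x̄ = ΣA·x / ΣA = 49.93827 mm.
Transfer each piece to the vertical centroidal axis using Ī + A·d² with d = x − 49.93827:
  web: d = -44.93827 mm → contributes +3 041 672 mm⁴
  top flange (beyond web): d = 20.06173 mm → contributes +2 692 155 mm⁴
  bottom flange (beyond web): d = 20.06173 mm → contributes +2 692 155 mm⁴
Total I = 8 425 981 mm⁴.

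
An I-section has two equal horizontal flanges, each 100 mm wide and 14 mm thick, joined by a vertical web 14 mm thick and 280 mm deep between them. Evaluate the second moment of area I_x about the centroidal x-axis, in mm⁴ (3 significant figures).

Break the section into simple shapes (no overlaps), measuring from the bottom-left corner of the bounding box.
Bottom flange: 100 × 14, A = 1 400 mm², y = 7 mm, Ī = 22 867 mm⁴.
Web: 14 × 280, A = 3 920 mm², y = 154 mm, Ī = 25 610 667 mm⁴.
Top flange: 100 × 14, A = 1 400 mm², y = 301 mm, Ī = 22 867 mm⁴.
By symmetry the centroid is at mid-height, ȳ = 154 mm.
Transfer each piece to the centroidal x-axis using Ī + A·d² with d = y − 154:
  bottom flange: d = -147 mm → contributes +30 275 467 mm⁴
  web: d = 0 mm → contributes +25 610 667 mm⁴
  top flange: d = 147 mm → contributes +30 275 467 mm⁴
Total I = 86 161 600 mm⁴.

I_x ≈ 8.62 × 10⁷ mm⁴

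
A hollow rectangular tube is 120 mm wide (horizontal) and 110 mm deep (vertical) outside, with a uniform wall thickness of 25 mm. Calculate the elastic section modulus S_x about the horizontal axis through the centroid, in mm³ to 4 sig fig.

Split into non-overlapping primitives; take the origin at the lower-left of the bounding box.
Outer rectangle: 120 × 110, A = 13 200 mm², y = 55 mm, Ī = 13 310 000 mm⁴.
Inner void (subtracted): 70 × 60, A = 4 200 mm², y = 55 mm, Ī = 1 260 000 mm⁴.
By symmetry the centroid is at mid-height, ȳ = 55 mm.
All pieces are centred on the horizontal axis through the centroid, so I = ΣĪ (holes subtracted) = 12 050 000 mm⁴.
Extreme fibre distance c = 55 mm; S = I/c = 219 091 mm³.

S_x ≈ 2.191 × 10⁵ mm³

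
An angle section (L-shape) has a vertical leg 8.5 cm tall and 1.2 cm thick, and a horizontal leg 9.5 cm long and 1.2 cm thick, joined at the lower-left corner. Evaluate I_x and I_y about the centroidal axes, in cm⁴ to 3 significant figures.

I_x ≈ 130 cm⁴, I_y ≈ 172 cm⁴

Decompose the section into non-overlapping parts with the origin at the bottom-left of its bounding rectangle.
Vertical leg: 1.2 × 8.5, A = 10.2 cm², y = 4.25 cm, Ī = 61.413 cm⁴.
Horizontal leg (remainder): 8.3 × 1.2, A = 9.96 cm², y = 0.6 cm, Ī = 1.1952 cm⁴.
Centroid: ȳ = ΣA·y / ΣA = 2.4467 cm.
Transfer each piece to the centroidal x-axis using Ī + A·d² with d = y − 2.4467:
  vertical leg: d = 1.8033 cm → contributes +94.581 cm⁴
  horizontal leg (remainder): d = -1.8467 cm → contributes +35.163 cm⁴
Total I = 129.74 cm⁴.
For the y-axis: x̄ = 2.9467 cm.
Repeating about the centroidal y-axis gives I_y = 172.1 cm⁴.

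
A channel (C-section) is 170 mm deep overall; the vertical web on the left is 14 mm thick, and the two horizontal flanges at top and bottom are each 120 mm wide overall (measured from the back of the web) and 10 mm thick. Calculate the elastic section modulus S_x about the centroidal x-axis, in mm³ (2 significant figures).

Decompose the section into non-overlapping parts with the origin at the bottom-left of its bounding rectangle.
Web: 14 × 170, A = 2 380 mm², y = 85 mm, Ī = 5 731 833 mm⁴.
Top flange (beyond web): 106 × 10, A = 1 060 mm², y = 165 mm, Ī = 8 833 mm⁴.
Bottom flange (beyond web): 106 × 10, A = 1 060 mm², y = 5 mm, Ī = 8 833 mm⁴.
By symmetry the centroid is at mid-height, ȳ = 85 mm.
Transfer each piece to the centroidal x-axis using Ī + A·d² with d = y − 85:
  web: d = 0 mm → contributes +5 731 833 mm⁴
  top flange (beyond web): d = 80 mm → contributes +6 792 833 mm⁴
  bottom flange (beyond web): d = -80 mm → contributes +6 792 833 mm⁴
Total I = 19 317 500 mm⁴.
Extreme fibre distance c = 85 mm; S = I/c = 227 265 mm³.

S_x ≈ 2.3 × 10⁵ mm³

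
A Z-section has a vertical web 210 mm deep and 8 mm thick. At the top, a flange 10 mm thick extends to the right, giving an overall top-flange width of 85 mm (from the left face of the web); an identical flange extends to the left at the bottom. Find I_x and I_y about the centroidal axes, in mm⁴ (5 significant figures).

I_x ≈ 2.1587 × 10⁷ mm⁴, I_y ≈ 3.5515 × 10⁶ mm⁴

Split into non-overlapping primitives; take the origin at the lower-left of the bounding box.
Web: 8 × 210, A = 1 680 mm², y = 105 mm, Ī = 6 174 000 mm⁴.
Top flange (beyond web): 77 × 10, A = 770 mm², y = 205 mm, Ī = 6416.667 mm⁴.
Bottom flange (beyond web): 77 × 10, A = 770 mm², y = 5 mm, Ī = 6416.667 mm⁴.
Centroid: ȳ = ΣA·y / ΣA = 105 mm.
Transfer each piece to the centroidal x-axis using Ī + A·d² with d = y − 105:
  web: d = 0 mm → contributes +6 174 000 mm⁴
  top flange (beyond web): d = 100 mm → contributes +7 706 417 mm⁴
  bottom flange (beyond web): d = -100 mm → contributes +7 706 417 mm⁴
Total I = 21 586 833 mm⁴.
For the y-axis: x̄ = 81 mm.
Repeating about the centroidal y-axis gives I_y = 3 551 473 mm⁴.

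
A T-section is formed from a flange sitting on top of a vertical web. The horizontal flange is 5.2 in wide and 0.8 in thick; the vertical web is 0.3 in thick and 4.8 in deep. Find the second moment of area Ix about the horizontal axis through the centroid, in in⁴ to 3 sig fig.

Ix ≈ 11.4 in⁴

Split into non-overlapping primitives; take the origin at the lower-left of the bounding box.
Flange: 5.2 × 0.8, A = 4.16 in², y = 5.2 in, Ī = 0.22187 in⁴.
Web: 0.3 × 4.8, A = 1.44 in², y = 2.4 in, Ī = 2.7648 in⁴.
Centroid: ȳ = ΣA·y / ΣA = 4.48 in.
Transfer each piece to the horizontal axis through the centroid using Ī + A·d² with d = y − 4.48:
  flange: d = 0.72 in → contributes +2.3784 in⁴
  web: d = -2.08 in → contributes +8.9948 in⁴
Total I = 11.373 in⁴.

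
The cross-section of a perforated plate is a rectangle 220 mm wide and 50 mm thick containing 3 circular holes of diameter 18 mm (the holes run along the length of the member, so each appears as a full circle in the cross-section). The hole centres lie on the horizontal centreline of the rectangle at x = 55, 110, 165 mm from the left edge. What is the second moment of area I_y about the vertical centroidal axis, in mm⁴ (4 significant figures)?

Split into non-overlapping primitives; take the origin at the lower-left of the bounding box.
Plate: 220 × 50, A = 11 000 mm², x = 110 mm, Ī = 44 366 667 mm⁴.
Hole 1 (subtracted): ⌀18, A = 254.469 mm², x = 55 mm, Ī = 5 153 mm⁴.
Hole 2 (subtracted): ⌀18, A = 254.469 mm², x = 110 mm, Ī = 5 153 mm⁴.
Hole 3 (subtracted): ⌀18, A = 254.469 mm², x = 165 mm, Ī = 5 153 mm⁴.
By symmetry the centroid is at mid-width, x̄ = 110 mm.
Transfer each piece to the vertical centroidal axis using Ī + A·d² with d = x − 110:
  plate: d = 0 mm → contributes +44 366 667 mm⁴
  hole 1: d = -55 mm → contributes −774 922 mm⁴
  hole 2: d = 0 mm → contributes −5 153 mm⁴
  hole 3: d = 55 mm → contributes −774 922 mm⁴
Total I = 42 811 670 mm⁴.

I_y ≈ 4.281 × 10⁷ mm⁴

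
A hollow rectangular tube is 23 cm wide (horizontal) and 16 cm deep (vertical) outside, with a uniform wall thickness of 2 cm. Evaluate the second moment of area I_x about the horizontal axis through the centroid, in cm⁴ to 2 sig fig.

Decompose the section into non-overlapping parts with the origin at the bottom-left of its bounding rectangle.
Outer rectangle: 23 × 16, A = 368 cm², y = 8 cm, Ī = 7 851 cm⁴.
Inner void (subtracted): 19 × 12, A = 228 cm², y = 8 cm, Ī = 2 736 cm⁴.
By symmetry the centroid is at mid-height, ȳ = 8 cm.
All pieces are centred on the horizontal axis through the centroid, so I = ΣĪ (holes subtracted) = 5 115 cm⁴.

I_x ≈ 5100 cm⁴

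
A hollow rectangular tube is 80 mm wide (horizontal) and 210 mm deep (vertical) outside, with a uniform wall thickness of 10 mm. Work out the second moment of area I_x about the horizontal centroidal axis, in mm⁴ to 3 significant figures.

I_x ≈ 2.74 × 10⁷ mm⁴

Split into non-overlapping primitives; take the origin at the lower-left of the bounding box.
Outer rectangle: 80 × 210, A = 16 800 mm², y = 105 mm, Ī = 61 740 000 mm⁴.
Inner void (subtracted): 60 × 190, A = 11 400 mm², y = 105 mm, Ī = 34 295 000 mm⁴.
By symmetry the centroid is at mid-height, ȳ = 105 mm.
All pieces are centred on the horizontal centroidal axis, so I = ΣĪ (holes subtracted) = 27 445 000 mm⁴.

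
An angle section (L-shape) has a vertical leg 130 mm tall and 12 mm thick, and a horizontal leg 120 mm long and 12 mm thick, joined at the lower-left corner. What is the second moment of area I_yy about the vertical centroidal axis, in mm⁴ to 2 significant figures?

Treat the section as a set of non-overlapping primitives; coordinates are from the bounding-box lower-left.
Vertical leg: 12 × 130, A = 1 560 mm², x = 6 mm, Ī = 18 720 mm⁴.
Horizontal leg (remainder): 108 × 12, A = 1 296 mm², x = 66 mm, Ī = 1 259 712 mm⁴.
Centroid: x̄ = ΣA·x / ΣA = 33.23 mm.
Transfer each piece to the vertical centroidal axis using Ī + A·d² with d = x − 33.23:
  vertical leg: d = -27.23 mm → contributes +1 175 154 mm⁴
  horizontal leg (remainder): d = 32.77 mm → contributes +2 651 715 mm⁴
Total I = 3 826 869 mm⁴.

I_yy ≈ 3.8 × 10⁶ mm⁴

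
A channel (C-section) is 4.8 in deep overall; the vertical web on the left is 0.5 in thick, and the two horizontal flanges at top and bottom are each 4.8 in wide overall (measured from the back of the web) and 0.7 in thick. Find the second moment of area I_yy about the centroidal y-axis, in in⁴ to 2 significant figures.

I_yy ≈ 19 in⁴

Break the section into simple shapes (no overlaps), measuring from the bottom-left corner of the bounding box.
Web: 0.5 × 4.8, A = 2.4 in², x = 0.25 in, Ī = 0.05 in⁴.
Top flange (beyond web): 4.3 × 0.7, A = 3.01 in², x = 2.65 in, Ī = 4.638 in⁴.
Bottom flange (beyond web): 4.3 × 0.7, A = 3.01 in², x = 2.65 in, Ī = 4.638 in⁴.
Centroid: x̄ = ΣA·x / ΣA = 1.966 in.
Transfer each piece to the centroidal y-axis using Ī + A·d² with d = x − 1.966:
  web: d = -1.716 in → contributes +7.116 in⁴
  top flange (beyond web): d = 0.6841 in → contributes +6.047 in⁴
  bottom flange (beyond web): d = 0.6841 in → contributes +6.047 in⁴
Total I = 19.21 in⁴.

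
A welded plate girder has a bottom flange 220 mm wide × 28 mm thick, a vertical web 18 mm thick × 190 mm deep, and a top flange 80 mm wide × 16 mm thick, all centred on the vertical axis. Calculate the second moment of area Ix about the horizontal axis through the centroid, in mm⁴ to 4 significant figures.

Ix ≈ 7.067 × 10⁷ mm⁴

Split into non-overlapping primitives; take the origin at the lower-left of the bounding box.
Bottom plate: 220 × 28, A = 6 160 mm², y = 14 mm, Ī = 402 453 mm⁴.
Web plate: 18 × 190, A = 3 420 mm², y = 123 mm, Ī = 10 288 500 mm⁴.
Top plate: 80 × 16, A = 1 280 mm², y = 226 mm, Ī = 27306.7 mm⁴.
Centroid: ȳ = ΣA·y / ΣA = 73.3131 mm.
Transfer each piece to the horizontal axis through the centroid using Ī + A·d² with d = y − 73.3131:
  bottom plate: d = -59.3131 mm → contributes +22 073 585 mm⁴
  web plate: d = 49.6869 mm → contributes +18 731 763 mm⁴
  top plate: d = 152.687 mm → contributes +29 868 327 mm⁴
Total I = 70 673 676 mm⁴.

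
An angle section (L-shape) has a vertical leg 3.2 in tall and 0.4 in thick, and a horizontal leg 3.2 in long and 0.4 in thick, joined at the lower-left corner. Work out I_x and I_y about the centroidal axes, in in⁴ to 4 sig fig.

Split into non-overlapping primitives; take the origin at the lower-left of the bounding box.
Vertical leg: 0.4 × 3.2, A = 1.28 in², y = 1.6 in, Ī = 1.09227 in⁴.
Horizontal leg (remainder): 2.8 × 0.4, A = 1.12 in², y = 0.2 in, Ī = 0.0149333 in⁴.
Centroid: ȳ = ΣA·y / ΣA = 0.946667 in.
Transfer each piece to the centroidal x-axis using Ī + A·d² with d = y − 0.946667:
  vertical leg: d = 0.653333 in → contributes +1.63863 in⁴
  horizontal leg (remainder): d = -0.746667 in → contributes +0.639346 in⁴
Total I = 2.27797 in⁴.
For the y-axis: x̄ = 0.946667 in.
Repeating about the centroidal y-axis gives I_y = 2.27797 in⁴.

I_x ≈ 2.278 in⁴, I_y ≈ 2.278 in⁴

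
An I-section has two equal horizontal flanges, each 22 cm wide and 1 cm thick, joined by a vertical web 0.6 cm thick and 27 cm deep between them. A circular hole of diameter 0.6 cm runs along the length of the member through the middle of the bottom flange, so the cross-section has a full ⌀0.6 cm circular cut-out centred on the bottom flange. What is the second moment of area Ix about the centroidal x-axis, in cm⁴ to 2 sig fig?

Ix ≈ 9600 cm⁴

Treat the section as a set of non-overlapping primitives; coordinates are from the bounding-box lower-left.
Bottom flange: 22 × 1, A = 22 cm², y = 0.5 cm, Ī = 1.833 cm⁴.
Web: 0.6 × 27, A = 16.2 cm², y = 14.5 cm, Ī = 984.2 cm⁴.
Top flange: 22 × 1, A = 22 cm², y = 28.5 cm, Ī = 1.833 cm⁴.
Hole (subtracted): ⌀0.6, A = 0.2827 cm², y = 0.5 cm, Ī = 0.006362 cm⁴.
Centroid: ȳ = ΣA·y / ΣA = 14.57 cm.
Transfer each piece to the centroidal x-axis using Ī + A·d² with d = y − 14.57:
  bottom flange: d = -14.07 cm → contributes +4 355 cm⁴
  web: d = -0.06606 cm → contributes +984.2 cm⁴
  top flange: d = 13.93 cm → contributes +4 273 cm⁴
  hole: d = -14.07 cm → contributes −55.95 cm⁴
Total I = 9 556 cm⁴.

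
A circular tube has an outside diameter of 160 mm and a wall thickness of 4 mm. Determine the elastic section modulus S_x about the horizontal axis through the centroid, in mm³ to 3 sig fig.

Break the section into simple shapes (no overlaps), measuring from the bottom-left corner of the bounding box.
Outer circle: ⌀160, A = 20 106 mm², y = 80 mm, Ī = 32 169 909 mm⁴.
Bore (subtracted): ⌀152, A = 18 146 mm², y = 80 mm, Ī = 26 202 592 mm⁴.
By symmetry the centroid is at mid-height, ȳ = 80 mm.
All pieces are centred on the horizontal axis through the centroid, so I = ΣĪ (holes subtracted) = 5 967 317 mm⁴.
Extreme fibre distance c = 80 mm; S = I/c = 74 591 mm³.

S_x ≈ 7.46 × 10⁴ mm³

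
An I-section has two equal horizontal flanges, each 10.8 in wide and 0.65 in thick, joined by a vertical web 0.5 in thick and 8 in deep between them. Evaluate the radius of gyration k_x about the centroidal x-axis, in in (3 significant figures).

Decompose the section into non-overlapping parts with the origin at the bottom-left of its bounding rectangle.
Bottom flange: 10.8 × 0.65, A = 7.02 in², y = 0.325 in, Ī = 0.24716 in⁴.
Web: 0.5 × 8, A = 4 in², y = 4.65 in, Ī = 21.333 in⁴.
Top flange: 10.8 × 0.65, A = 7.02 in², y = 8.975 in, Ī = 0.24716 in⁴.
By symmetry the centroid is at mid-height, ȳ = 4.65 in.
Transfer each piece to the centroidal x-axis using Ī + A·d² with d = y − 4.65:
  bottom flange: d = -4.325 in → contributes +131.56 in⁴
  web: d = 0 in → contributes +21.333 in⁴
  top flange: d = 4.325 in → contributes +131.56 in⁴
Total I = 284.45 in⁴.
Radius of gyration: k = √(I/A) = √(284.45 / 18.04) = 3.9709 in.

k_x ≈ 3.97 in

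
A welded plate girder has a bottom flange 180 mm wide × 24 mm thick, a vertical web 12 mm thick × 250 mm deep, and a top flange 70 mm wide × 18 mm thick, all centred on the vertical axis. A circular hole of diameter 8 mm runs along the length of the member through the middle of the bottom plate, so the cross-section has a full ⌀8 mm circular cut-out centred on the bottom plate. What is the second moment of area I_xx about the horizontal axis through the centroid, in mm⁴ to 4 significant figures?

I_xx ≈ 9.833 × 10⁷ mm⁴

Treat the section as a set of non-overlapping primitives; coordinates are from the bounding-box lower-left.
Bottom plate: 180 × 24, A = 4 320 mm², y = 12 mm, Ī = 207 360 mm⁴.
Web plate: 12 × 250, A = 3 000 mm², y = 149 mm, Ī = 15 625 000 mm⁴.
Top plate: 70 × 18, A = 1 260 mm², y = 283 mm, Ī = 34 020 mm⁴.
Hole (subtracted): ⌀8, A = 50.2655 mm², y = 12 mm, Ī = 201.062 mm⁴.
Centroid: ȳ = ΣA·y / ΣA = 100.216 mm.
Transfer each piece to the horizontal axis through the centroid using Ī + A·d² with d = y − 100.216:
  bottom plate: d = -88.2161 mm → contributes +33 825 955 mm⁴
  web plate: d = 48.7839 mm → contributes +22 764 604 mm⁴
  top plate: d = 182.784 mm → contributes +42 130 557 mm⁴
  hole: d = -88.2161 mm → contributes −391 371 mm⁴
Total I = 98 329 745 mm⁴.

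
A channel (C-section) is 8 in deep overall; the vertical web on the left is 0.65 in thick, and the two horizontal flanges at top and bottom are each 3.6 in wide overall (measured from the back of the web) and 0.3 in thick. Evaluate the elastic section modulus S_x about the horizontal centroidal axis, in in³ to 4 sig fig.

Break the section into simple shapes (no overlaps), measuring from the bottom-left corner of the bounding box.
Web: 0.65 × 8, A = 5.2 in², y = 4 in, Ī = 27.7333 in⁴.
Top flange (beyond web): 2.95 × 0.3, A = 0.885 in², y = 7.85 in, Ī = 0.0066375 in⁴.
Bottom flange (beyond web): 2.95 × 0.3, A = 0.885 in², y = 0.15 in, Ī = 0.0066375 in⁴.
By symmetry the centroid is at mid-height, ȳ = 4 in.
Transfer each piece to the horizontal centroidal axis using Ī + A·d² with d = y − 4:
  web: d = 0 in → contributes +27.7333 in⁴
  top flange (beyond web): d = 3.85 in → contributes +13.1246 in⁴
  bottom flange (beyond web): d = -3.85 in → contributes +13.1246 in⁴
Total I = 53.9824 in⁴.
Extreme fibre distance c = 4 in; S = I/c = 13.4956 in³.

S_x ≈ 13.50 in³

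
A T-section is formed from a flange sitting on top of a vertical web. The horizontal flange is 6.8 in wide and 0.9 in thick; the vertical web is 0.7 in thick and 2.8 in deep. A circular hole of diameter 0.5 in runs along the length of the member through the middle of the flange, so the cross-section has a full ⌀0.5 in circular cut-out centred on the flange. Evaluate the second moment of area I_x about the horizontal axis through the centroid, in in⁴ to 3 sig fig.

Treat the section as a set of non-overlapping primitives; coordinates are from the bounding-box lower-left.
Flange: 6.8 × 0.9, A = 6.12 in², y = 3.25 in, Ī = 0.4131 in⁴.
Web: 0.7 × 2.8, A = 1.96 in², y = 1.4 in, Ī = 1.2805 in⁴.
Hole (subtracted): ⌀0.5, A = 0.19635 in², y = 3.25 in, Ī = 0.003068 in⁴.
Centroid: ȳ = ΣA·y / ΣA = 2.7901 in.
Transfer each piece to the horizontal axis through the centroid using Ī + A·d² with d = y − 2.7901:
  flange: d = 0.45994 in → contributes +1.7077 in⁴
  web: d = -1.3901 in → contributes +5.0678 in⁴
  hole: d = 0.45994 in → contributes −0.044605 in⁴
Total I = 6.7309 in⁴.

I_x ≈ 6.73 in⁴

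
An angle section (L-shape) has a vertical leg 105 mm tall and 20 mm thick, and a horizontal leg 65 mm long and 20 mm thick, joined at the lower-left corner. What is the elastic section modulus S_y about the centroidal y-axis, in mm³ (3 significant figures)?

Split into non-overlapping primitives; take the origin at the lower-left of the bounding box.
Vertical leg: 20 × 105, A = 2 100 mm², x = 10 mm, Ī = 70 000 mm⁴.
Horizontal leg (remainder): 45 × 20, A = 900 mm², x = 42.5 mm, Ī = 151 875 mm⁴.
Centroid: x̄ = ΣA·x / ΣA = 19.75 mm.
Transfer each piece to the centroidal y-axis using Ī + A·d² with d = x − 19.75:
  vertical leg: d = -9.75 mm → contributes +269 631 mm⁴
  horizontal leg (remainder): d = 22.75 mm → contributes +617 681 mm⁴
Total I = 887 313 mm⁴.
Extreme fibre distance c = 45.25 mm; S = I/c = 19 609 mm³.

S_y ≈ 1.96 × 10⁴ mm³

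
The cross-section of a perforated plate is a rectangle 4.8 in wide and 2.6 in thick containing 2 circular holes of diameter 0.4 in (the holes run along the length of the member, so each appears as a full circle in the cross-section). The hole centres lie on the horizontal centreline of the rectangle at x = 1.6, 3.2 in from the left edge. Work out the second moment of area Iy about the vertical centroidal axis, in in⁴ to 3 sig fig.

Decompose the section into non-overlapping parts with the origin at the bottom-left of its bounding rectangle.
Plate: 4.8 × 2.6, A = 12.48 in², x = 2.4 in, Ī = 23.962 in⁴.
Hole 1 (subtracted): ⌀0.4, A = 0.12566 in², x = 1.6 in, Ī = 0.0012566 in⁴.
Hole 2 (subtracted): ⌀0.4, A = 0.12566 in², x = 3.2 in, Ī = 0.0012566 in⁴.
By symmetry the centroid is at mid-width, x̄ = 2.4 in.
Transfer each piece to the vertical centroidal axis using Ī + A·d² with d = x − 2.4:
  plate: d = 0 in → contributes +23.962 in⁴
  hole 1: d = -0.8 in → contributes −0.081681 in⁴
  hole 2: d = 0.8 in → contributes −0.081681 in⁴
Total I = 23.798 in⁴.

Iy ≈ 23.8 in⁴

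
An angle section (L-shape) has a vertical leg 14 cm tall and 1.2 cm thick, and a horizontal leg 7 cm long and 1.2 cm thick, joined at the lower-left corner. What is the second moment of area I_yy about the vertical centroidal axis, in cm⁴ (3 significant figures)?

Treat the section as a set of non-overlapping primitives; coordinates are from the bounding-box lower-left.
Vertical leg: 1.2 × 14, A = 16.8 cm², x = 0.6 cm, Ī = 2.016 cm⁴.
Horizontal leg (remainder): 5.8 × 1.2, A = 6.96 cm², x = 4.1 cm, Ī = 19.511 cm⁴.
Centroid: x̄ = ΣA·x / ΣA = 1.6253 cm.
Transfer each piece to the vertical centroidal axis using Ī + A·d² with d = x − 1.6253:
  vertical leg: d = -1.0253 cm → contributes +19.675 cm⁴
  horizontal leg (remainder): d = 2.4747 cm → contributes +62.137 cm⁴
Total I = 81.812 cm⁴.

I_yy ≈ 81.8 cm⁴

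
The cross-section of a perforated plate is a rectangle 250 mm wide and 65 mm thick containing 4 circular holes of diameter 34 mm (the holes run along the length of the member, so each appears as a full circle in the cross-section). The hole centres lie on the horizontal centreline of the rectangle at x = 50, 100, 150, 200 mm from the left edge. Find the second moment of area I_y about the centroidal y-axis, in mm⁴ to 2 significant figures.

Break the section into simple shapes (no overlaps), measuring from the bottom-left corner of the bounding box.
Plate: 250 × 65, A = 16 250 mm², x = 125 mm, Ī = 84 635 417 mm⁴.
Hole 1 (subtracted): ⌀34, A = 907.9 mm², x = 50 mm, Ī = 65 597 mm⁴.
Hole 2 (subtracted): ⌀34, A = 907.9 mm², x = 100 mm, Ī = 65 597 mm⁴.
Hole 3 (subtracted): ⌀34, A = 907.9 mm², x = 150 mm, Ī = 65 597 mm⁴.
Hole 4 (subtracted): ⌀34, A = 907.9 mm², x = 200 mm, Ī = 65 597 mm⁴.
By symmetry the centroid is at mid-width, x̄ = 125 mm.
Transfer each piece to the centroidal y-axis using Ī + A·d² with d = x − 125:
  plate: d = 0 mm → contributes +84 635 417 mm⁴
  hole 1: d = -75 mm → contributes −5 172 649 mm⁴
  hole 2: d = -25 mm → contributes −633 047 mm⁴
  hole 3: d = 25 mm → contributes −633 047 mm⁴
  hole 4: d = 75 mm → contributes −5 172 649 mm⁴
Total I = 73 024 024 mm⁴.

I_y ≈ 7.3 × 10⁷ mm⁴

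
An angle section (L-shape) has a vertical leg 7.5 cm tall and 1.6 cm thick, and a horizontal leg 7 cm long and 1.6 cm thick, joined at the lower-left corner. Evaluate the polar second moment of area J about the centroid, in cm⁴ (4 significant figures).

Split into non-overlapping primitives; take the origin at the lower-left of the bounding box.
Vertical leg: 1.6 × 7.5, A = 12 cm², y = 3.75 cm, Ī = 56.25 cm⁴.
Horizontal leg (remainder): 5.4 × 1.6, A = 8.64 cm², y = 0.8 cm, Ī = 1.8432 cm⁴.
Centroid: ȳ = ΣA·y / ΣA = 2.51512 cm.
Transfer each piece to the centroidal x-axis using Ī + A·d² with d = y − 2.51512:
  vertical leg: d = 1.23488 cm → contributes +74.5493 cm⁴
  horizontal leg (remainder): d = -1.71512 cm → contributes +27.2588 cm⁴
Total I = 101.808 cm⁴.
For the y-axis: x̄ = 2.26512 cm.
Repeating about the centroidal y-axis gives I_y = 85.0901 cm⁴.
Polar second moment: J = I_x + I_y = 186.898 cm⁴.

J ≈ 186.9 cm⁴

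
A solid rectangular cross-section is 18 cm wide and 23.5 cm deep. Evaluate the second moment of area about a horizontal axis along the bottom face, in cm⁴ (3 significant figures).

The section: 18 × 23.5, A = 423 cm², y = 11.75 cm, Ī = 19 467 cm⁴.
Transfer it to the base of the section using Ī + A·d² with d = y − 0:
  the section: d = 11.75 cm → contributes +77 867 cm⁴
Total I = 77 867 cm⁴.

I_base ≈ 7.79 × 10⁴ cm⁴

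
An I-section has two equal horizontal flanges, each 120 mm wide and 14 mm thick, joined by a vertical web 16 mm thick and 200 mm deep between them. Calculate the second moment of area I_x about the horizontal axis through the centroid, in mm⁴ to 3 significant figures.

Split into non-overlapping primitives; take the origin at the lower-left of the bounding box.
Bottom flange: 120 × 14, A = 1 680 mm², y = 7 mm, Ī = 27 440 mm⁴.
Web: 16 × 200, A = 3 200 mm², y = 114 mm, Ī = 10 666 667 mm⁴.
Top flange: 120 × 14, A = 1 680 mm², y = 221 mm, Ī = 27 440 mm⁴.
By symmetry the centroid is at mid-height, ȳ = 114 mm.
Transfer each piece to the horizontal axis through the centroid using Ī + A·d² with d = y − 114:
  bottom flange: d = -107 mm → contributes +19 261 760 mm⁴
  web: d = 0 mm → contributes +10 666 667 mm⁴
  top flange: d = 107 mm → contributes +19 261 760 mm⁴
Total I = 49 190 187 mm⁴.

I_x ≈ 4.92 × 10⁷ mm⁴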